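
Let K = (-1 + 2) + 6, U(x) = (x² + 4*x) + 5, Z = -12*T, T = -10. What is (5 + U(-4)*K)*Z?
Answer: 4800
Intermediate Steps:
Z = 120 (Z = -12*(-10) = 120)
U(x) = 5 + x² + 4*x
K = 7 (K = 1 + 6 = 7)
(5 + U(-4)*K)*Z = (5 + (5 + (-4)² + 4*(-4))*7)*120 = (5 + (5 + 16 - 16)*7)*120 = (5 + 5*7)*120 = (5 + 35)*120 = 40*120 = 4800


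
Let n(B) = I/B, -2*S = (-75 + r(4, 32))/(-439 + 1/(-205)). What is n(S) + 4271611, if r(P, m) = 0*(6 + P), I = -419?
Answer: 65751435773/15375 ≈ 4.2765e+6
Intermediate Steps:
r(P, m) = 0
S = -15375/179992 (S = -(-75 + 0)/(2*(-439 + 1/(-205))) = -(-75)/(2*(-439 - 1/205)) = -(-75)/(2*(-89996/205)) = -(-75)*(-205)/(2*89996) = -1/2*15375/89996 = -15375/179992 ≈ -0.085420)
n(B) = -419/B
n(S) + 4271611 = -419/(-15375/179992) + 4271611 = -419*(-179992/15375) + 4271611 = 75416648/15375 + 4271611 = 65751435773/15375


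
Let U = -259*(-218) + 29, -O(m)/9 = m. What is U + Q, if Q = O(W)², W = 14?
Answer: 72367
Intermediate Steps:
O(m) = -9*m
U = 56491 (U = 56462 + 29 = 56491)
Q = 15876 (Q = (-9*14)² = (-126)² = 15876)
U + Q = 56491 + 15876 = 72367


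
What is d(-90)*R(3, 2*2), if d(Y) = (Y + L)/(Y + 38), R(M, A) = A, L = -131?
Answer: 17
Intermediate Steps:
d(Y) = (-131 + Y)/(38 + Y) (d(Y) = (Y - 131)/(Y + 38) = (-131 + Y)/(38 + Y))
d(-90)*R(3, 2*2) = ((-131 - 90)/(38 - 90))*(2*2) = (-221/(-52))*4 = -1/52*(-221)*4 = (17/4)*4 = 17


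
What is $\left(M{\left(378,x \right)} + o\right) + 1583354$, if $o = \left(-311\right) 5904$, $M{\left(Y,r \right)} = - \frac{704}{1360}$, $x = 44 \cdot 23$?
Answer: $- \frac{21487194}{85} \approx -2.5279 \cdot 10^{5}$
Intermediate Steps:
$x = 1012$
$M{\left(Y,r \right)} = - \frac{44}{85}$ ($M{\left(Y,r \right)} = \left(-704\right) \frac{1}{1360} = - \frac{44}{85}$)
$o = -1836144$
$\left(M{\left(378,x \right)} + o\right) + 1583354 = \left(- \frac{44}{85} - 1836144\right) + 1583354 = - \frac{156072284}{85} + 1583354 = - \frac{21487194}{85}$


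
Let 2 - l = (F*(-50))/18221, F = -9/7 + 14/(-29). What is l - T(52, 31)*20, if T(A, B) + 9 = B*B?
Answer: -70418971744/3698863 ≈ -19038.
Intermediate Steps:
T(A, B) = -9 + B² (T(A, B) = -9 + B*B = -9 + B²)
F = -359/203 (F = -9*⅐ + 14*(-1/29) = -9/7 - 14/29 = -359/203 ≈ -1.7685)
l = 7379776/3698863 (l = 2 - (-359/203*(-50))/18221 = 2 - 17950/(203*18221) = 2 - 1*17950/3698863 = 2 - 17950/3698863 = 7379776/3698863 ≈ 1.9951)
l - T(52, 31)*20 = 7379776/3698863 - (-9 + 31²)*20 = 7379776/3698863 - (-9 + 961)*20 = 7379776/3698863 - 952*20 = 7379776/3698863 - 1*19040 = 7379776/3698863 - 19040 = -70418971744/3698863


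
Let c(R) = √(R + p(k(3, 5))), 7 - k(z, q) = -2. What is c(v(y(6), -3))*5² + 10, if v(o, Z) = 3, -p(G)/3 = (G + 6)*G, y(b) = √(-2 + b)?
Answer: 10 + 25*I*√402 ≈ 10.0 + 501.25*I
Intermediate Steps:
k(z, q) = 9 (k(z, q) = 7 - 1*(-2) = 7 + 2 = 9)
p(G) = -3*G*(6 + G) (p(G) = -3*(G + 6)*G = -3*(6 + G)*G = -3*G*(6 + G))
c(R) = √(-405 + R) (c(R) = √(R - 3*9*(6 + 9)) = √(R - 3*9*15) = √(R - 405) = √(-405 + R))
c(v(y(6), -3))*5² + 10 = √(-405 + 3)*5² + 10 = √(-402)*25 + 10 = (I*√402)*25 + 10 = 25*I*√402 + 10 = 10 + 25*I*√402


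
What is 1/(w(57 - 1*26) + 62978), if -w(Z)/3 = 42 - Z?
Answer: 1/62945 ≈ 1.5887e-5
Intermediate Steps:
w(Z) = -126 + 3*Z (w(Z) = -3*(42 - Z) = -126 + 3*Z)
1/(w(57 - 1*26) + 62978) = 1/((-126 + 3*(57 - 1*26)) + 62978) = 1/((-126 + 3*(57 - 26)) + 62978) = 1/((-126 + 3*31) + 62978) = 1/((-126 + 93) + 62978) = 1/(-33 + 62978) = 1/62945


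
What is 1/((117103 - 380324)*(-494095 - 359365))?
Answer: 1/224648594660 ≈ 4.4514e-12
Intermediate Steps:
1/((117103 - 380324)*(-494095 - 359365)) = 1/(-263221*(-853460)) = 1/224648594660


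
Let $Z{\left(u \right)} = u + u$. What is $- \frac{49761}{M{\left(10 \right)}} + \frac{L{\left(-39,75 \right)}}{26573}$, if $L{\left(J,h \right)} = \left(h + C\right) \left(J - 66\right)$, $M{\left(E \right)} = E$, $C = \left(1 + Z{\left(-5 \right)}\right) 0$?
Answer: $- \frac{1322377803}{265730} \approx -4976.4$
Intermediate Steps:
$Z{\left(u \right)} = 2 u$
$C = 0$ ($C = \left(1 + 2 \left(-5\right)\right) 0 = \left(1 - 10\right) 0 = \left(-9\right) 0 = 0$)
$L{\left(J,h \right)} = h \left(-66 + J\right)$ ($L{\left(J,h \right)} = \left(h + 0\right) \left(J - 66\right) = h \left(-66 + J\right)$)
$- \frac{49761}{M{\left(10 \right)}} + \frac{L{\left(-39,75 \right)}}{26573} = - \frac{49761}{10} + \frac{75 \left(-66 - 39\right)}{26573} = \left(-49761\right) \frac{1}{10} + 75 \left(-105\right) \frac{1}{26573} = - \frac{49761}{10} - \frac{7875}{26573} = - \frac{1322377803}{265730}$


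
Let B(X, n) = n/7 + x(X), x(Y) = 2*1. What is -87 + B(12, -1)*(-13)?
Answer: -778/7 ≈ -111.14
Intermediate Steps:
x(Y) = 2
B(X, n) = 2 + n/7 (B(X, n) = n/7 + 2 = 2 + n/7)
-87 + B(12, -1)*(-13) = -87 + (2 + (⅐)*(-1))*(-13) = -87 + (2 - ⅐)*(-13) = -87 + (13/7)*(-13) = -87 - 169/7 = -778/7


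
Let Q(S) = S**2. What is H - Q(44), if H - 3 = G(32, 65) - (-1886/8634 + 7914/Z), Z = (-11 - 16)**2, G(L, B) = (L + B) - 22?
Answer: -653419565/349677 ≈ -1868.6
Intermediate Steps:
G(L, B) = -22 + B + L (G(L, B) = (B + L) - 22 = -22 + B + L)
Z = 729 (Z = (-27)**2 = 729)
H = 23555107/349677 (H = 3 + ((-22 + 65 + 32) - (-1886/8634 + 7914/729)) = 3 + (75 - (-1886*1/8634 + 7914*(1/729))) = 3 + (75 - (-943/4317 + 2638/243)) = 3 + (75 - 1*3719699/349677) = 3 + (75 - 3719699/349677) = 3 + 22506076/349677 = 23555107/349677 ≈ 67.362)
H - Q(44) = 23555107/349677 - 1*44**2 = 23555107/349677 - 1*1936 = 23555107/349677 - 1936 = -653419565/349677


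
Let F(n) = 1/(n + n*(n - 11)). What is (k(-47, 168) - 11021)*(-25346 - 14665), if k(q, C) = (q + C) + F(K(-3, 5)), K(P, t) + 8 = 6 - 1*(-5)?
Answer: 3052852637/7 ≈ 4.3612e+8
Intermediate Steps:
K(P, t) = 3 (K(P, t) = -8 + (6 - 1*(-5)) = -8 + (6 + 5) = -8 + 11 = 3)
F(n) = 1/(n + n*(-11 + n))
k(q, C) = -1/21 + C + q (k(q, C) = (q + C) + 1/(3*(-10 + 3)) = (C + q) + (⅓)/(-7) = (C + q) + (⅓)*(-⅐) = (C + q) - 1/21 = -1/21 + C + q)
(k(-47, 168) - 11021)*(-25346 - 14665) = ((-1/21 + 168 - 47) - 11021)*(-25346 - 14665) = (2540/21 - 11021)*(-40011) = -228901/21*(-40011) = 3052852637/7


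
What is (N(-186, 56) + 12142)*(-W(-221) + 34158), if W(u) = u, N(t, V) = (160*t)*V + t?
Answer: -56883630916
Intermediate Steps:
N(t, V) = t + 160*V*t (N(t, V) = 160*V*t + t = t + 160*V*t)
(N(-186, 56) + 12142)*(-W(-221) + 34158) = (-186*(1 + 160*56) + 12142)*(-1*(-221) + 34158) = (-186*(1 + 8960) + 12142)*(221 + 34158) = (-186*8961 + 12142)*34379 = (-1666746 + 12142)*34379 = -1654604*34379 = -56883630916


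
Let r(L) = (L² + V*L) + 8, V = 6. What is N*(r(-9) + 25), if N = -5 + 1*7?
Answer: 120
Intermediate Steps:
r(L) = 8 + L² + 6*L (r(L) = (L² + 6*L) + 8 = 8 + L² + 6*L)
N = 2 (N = -5 + 7 = 2)
N*(r(-9) + 25) = 2*((8 + (-9)² + 6*(-9)) + 25) = 2*((8 + 81 - 54) + 25) = 2*(35 + 25) = 2*60 = 120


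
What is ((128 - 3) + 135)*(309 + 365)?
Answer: 175240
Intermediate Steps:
((128 - 3) + 135)*(309 + 365) = (125 + 135)*674 = 260*674 = 175240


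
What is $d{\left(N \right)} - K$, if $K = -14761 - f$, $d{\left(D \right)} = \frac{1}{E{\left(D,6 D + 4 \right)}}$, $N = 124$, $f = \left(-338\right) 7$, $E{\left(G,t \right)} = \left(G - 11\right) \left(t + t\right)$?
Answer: $\frac{2095349961}{169048} \approx 12395.0$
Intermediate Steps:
$E{\left(G,t \right)} = 2 t \left(-11 + G\right)$ ($E{\left(G,t \right)} = \left(-11 + G\right) 2 t = 2 t \left(-11 + G\right)$)
$f = -2366$
$d{\left(D \right)} = \frac{1}{2 \left(-11 + D\right) \left(4 + 6 D\right)}$ ($d{\left(D \right)} = \frac{1}{2 \left(6 D + 4\right) \left(-11 + D\right)} = \frac{1}{2 \left(4 + 6 D\right) \left(-11 + D\right)} = \frac{1}{2 \left(-11 + D\right) \left(4 + 6 D\right)}$)
$K = -12395$ ($K = -14761 - -2366 = -14761 + 2366 = -12395$)
$d{\left(N \right)} - K = \frac{1}{4 \left(-11 + 124\right) \left(2 + 3 \cdot 124\right)} - -12395 = \frac{1}{4 \cdot 113 \left(2 + 372\right)} + 12395 = \frac{1}{4} \cdot \frac{1}{113} \cdot \frac{1}{374} + 12395 = \frac{1}{169048} + 12395 = \frac{2095349961}{169048}$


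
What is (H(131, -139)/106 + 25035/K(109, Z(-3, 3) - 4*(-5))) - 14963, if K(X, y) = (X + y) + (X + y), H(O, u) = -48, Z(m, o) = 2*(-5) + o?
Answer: -192180517/12932 ≈ -14861.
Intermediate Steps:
Z(m, o) = -10 + o
K(X, y) = 2*X + 2*y
(H(131, -139)/106 + 25035/K(109, Z(-3, 3) - 4*(-5))) - 14963 = (-48/106 + 25035/(2*109 + 2*((-10 + 3) - 4*(-5)))) - 14963 = (-48*1/106 + 25035/(218 + 2*(-7 + 20))) - 14963 = (-24/53 + 25035/(218 + 2*13)) - 14963 = (-24/53 + 25035/(218 + 26)) - 14963 = (-24/53 + 25035/244) - 14963 = 1320999/12932 - 14963 = -192180517/12932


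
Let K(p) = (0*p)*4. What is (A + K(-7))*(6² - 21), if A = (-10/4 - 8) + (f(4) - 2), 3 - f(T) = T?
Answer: -405/2 ≈ -202.50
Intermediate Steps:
f(T) = 3 - T
K(p) = 0 (K(p) = 0*4 = 0)
A = -27/2 (A = (-10/4 - 8) + ((3 - 1*4) - 2) = (-10*¼ - 8) + ((3 - 4) - 2) = (-5/2 - 8) + (-1 - 2) = -21/2 - 3 = -27/2 ≈ -13.500)
(A + K(-7))*(6² - 21) = (-27/2 + 0)*(6² - 21) = -27*(36 - 21)/2 = -27/2*15 = -405/2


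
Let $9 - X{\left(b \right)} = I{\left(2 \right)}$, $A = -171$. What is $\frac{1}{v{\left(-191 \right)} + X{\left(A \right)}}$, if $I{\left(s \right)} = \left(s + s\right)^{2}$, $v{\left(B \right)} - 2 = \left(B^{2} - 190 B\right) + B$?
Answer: $\frac{1}{72575} \approx 1.3779 \cdot 10^{-5}$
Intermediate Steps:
$v{\left(B \right)} = 2 + B^{2} - 189 B$ ($v{\left(B \right)} = 2 + \left(\left(B^{2} - 190 B\right) + B\right) = 2 + \left(B^{2} - 189 B\right) = 2 + B^{2} - 189 B$)
$I{\left(s \right)} = 4 s^{2}$ ($I{\left(s \right)} = \left(2 s\right)^{2} = 4 s^{2}$)
$X{\left(b \right)} = -7$ ($X{\left(b \right)} = 9 - 4 \cdot 2^{2} = 9 - 4 \cdot 4 = 9 - 16 = -7$)
$\frac{1}{v{\left(-191 \right)} + X{\left(A \right)}} = \frac{1}{\left(2 + \left(-191\right)^{2} - -36099\right) - 7} = \frac{1}{\left(2 + 36481 + 36099\right) - 7} = \frac{1}{72582 - 7} = \frac{1}{72575}$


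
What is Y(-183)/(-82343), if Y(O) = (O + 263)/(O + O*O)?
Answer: -40/1371257979 ≈ -2.9170e-8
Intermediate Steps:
Y(O) = (263 + O)/(O + O**2)
Y(-183)/(-82343) = ((263 - 183)/((-183)*(1 - 183)))/(-82343) = -1/183*80/(-182)*(-1/82343) = -1/183*(-1/182)*80*(-1/82343) = (40/16653)*(-1/82343) = -40/1371257979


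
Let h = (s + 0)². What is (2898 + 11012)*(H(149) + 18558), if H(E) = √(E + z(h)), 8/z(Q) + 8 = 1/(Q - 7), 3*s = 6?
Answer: 258141780 + 2782*√3701 ≈ 2.5831e+8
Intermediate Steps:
s = 2 (s = (⅓)*6 = 2)
h = 4 (h = (2 + 0)² = 2² = 4)
z(Q) = 8/(-8 + 1/(-7 + Q)) (z(Q) = 8/(-8 + 1/(Q - 7)) = 8/(-8 + 1/(-7 + Q)))
H(E) = √(-24/25 + E) (H(E) = √(E + 8*(7 - 1*4)/(-57 + 8*4)) = √(E + 8*(7 - 4)/(-57 + 32)) = √(E + 8*3/(-25)) = √(E + 8*(-1/25)*3) = √(E - 24/25) = √(-24/25 + E))
(2898 + 11012)*(H(149) + 18558) = (2898 + 11012)*(√(-24 + 25*149)/5 + 18558) = 13910*(√(-24 + 3725)/5 + 18558) = 13910*(√3701/5 + 18558) = 13910*(18558 + √3701/5) = 258141780 + 2782*√3701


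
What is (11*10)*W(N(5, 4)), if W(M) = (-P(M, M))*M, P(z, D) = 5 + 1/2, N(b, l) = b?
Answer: -3025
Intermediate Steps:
P(z, D) = 11/2 (P(z, D) = 5 + ½ = 11/2)
W(M) = -11*M/2 (W(M) = (-1*11/2)*M = -11*M/2)
(11*10)*W(N(5, 4)) = (11*10)*(-11/2*5) = 110*(-55/2) = -3025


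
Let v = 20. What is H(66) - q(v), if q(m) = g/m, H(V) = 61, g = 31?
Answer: 1189/20 ≈ 59.450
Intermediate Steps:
q(m) = 31/m
H(66) - q(v) = 61 - 31/20 = 1189/20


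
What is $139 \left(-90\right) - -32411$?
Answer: $19901$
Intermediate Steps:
$139 \left(-90\right) - -32411 = -12510 + 32411 = 19901$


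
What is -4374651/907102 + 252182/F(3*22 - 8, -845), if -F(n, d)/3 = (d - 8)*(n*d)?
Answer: -274441282828327/56882819811090 ≈ -4.8247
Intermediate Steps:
F(n, d) = -3*d*n*(-8 + d) (F(n, d) = -3*(d - 8)*n*d = -3*(-8 + d)*d*n = -3*d*n*(-8 + d))
-4374651/907102 + 252182/F(3*22 - 8, -845) = -4374651/907102 + 252182/((3*(-845)*(3*22 - 8)*(8 - 1*(-845)))) = -4374651*1/907102 + 252182/((3*(-845)*(66 - 8)*(8 + 845))) = -4374651/907102 + 252182/((3*(-845)*58*853)) = -4374651/907102 + 252182/(-125416590) = -4374651/907102 + 252182*(-1/125416590) = -4374651/907102 - 126091/62708295 = -274441282828327/56882819811090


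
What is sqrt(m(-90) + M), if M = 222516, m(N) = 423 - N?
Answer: 3*sqrt(24781) ≈ 472.26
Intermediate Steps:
sqrt(m(-90) + M) = sqrt((423 - 1*(-90)) + 222516) = sqrt((423 + 90) + 222516) = sqrt(513 + 222516) = sqrt(223029) = 3*sqrt(24781)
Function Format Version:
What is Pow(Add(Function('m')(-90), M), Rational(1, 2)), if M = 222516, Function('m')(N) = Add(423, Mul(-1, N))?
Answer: Mul(3, Pow(24781, Rational(1, 2))) ≈ 472.26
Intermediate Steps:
Pow(Add(Function('m')(-90), M), Rational(1, 2)) = Pow(Add(Add(423, Mul(-1, -90)), 222516), Rational(1, 2)) = Pow(Add(Add(423, 90), 222516), Rational(1, 2)) = Pow(Add(513, 222516), Rational(1, 2)) = Pow(223029, Rational(1, 2)) = Mul(3, Pow(24781, Rational(1, 2)))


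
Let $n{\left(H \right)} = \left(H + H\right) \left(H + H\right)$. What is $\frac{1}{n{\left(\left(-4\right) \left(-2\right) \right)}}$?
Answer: $\frac{1}{256} \approx 0.0039063$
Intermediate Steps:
$n{\left(H \right)} = 4 H^{2}$ ($n{\left(H \right)} = 2 H 2 H = 4 H^{2}$)
$\frac{1}{n{\left(\left(-4\right) \left(-2\right) \right)}} = \frac{1}{4 \left(\left(-4\right) \left(-2\right)\right)^{2}} = \frac{1}{4 \cdot 8^{2}} = \frac{1}{4 \cdot 64} = \frac{1}{256}$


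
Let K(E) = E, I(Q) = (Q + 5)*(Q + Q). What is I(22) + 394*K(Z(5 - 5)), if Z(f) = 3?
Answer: 2370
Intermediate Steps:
I(Q) = 2*Q*(5 + Q) (I(Q) = (5 + Q)*(2*Q) = 2*Q*(5 + Q))
I(22) + 394*K(Z(5 - 5)) = 2*22*(5 + 22) + 394*3 = 2*22*27 + 1182 = 1188 + 1182 = 2370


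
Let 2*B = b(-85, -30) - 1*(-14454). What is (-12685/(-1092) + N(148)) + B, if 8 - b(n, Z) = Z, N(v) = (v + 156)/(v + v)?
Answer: 293278225/40404 ≈ 7258.6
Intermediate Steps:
N(v) = (156 + v)/(2*v) (N(v) = (156 + v)/((2*v)) = (156 + v)*(1/(2*v)) = (156 + v)/(2*v))
b(n, Z) = 8 - Z
B = 7246 (B = ((8 - 1*(-30)) - 1*(-14454))/2 = ((8 + 30) + 14454)/2 = (38 + 14454)/2 = (1/2)*14492 = 7246)
(-12685/(-1092) + N(148)) + B = (-12685/(-1092) + (1/2)*(156 + 148)/148) + 7246 = (-12685*(-1/1092) + (1/2)*(1/148)*304) + 7246 = (12685/1092 + 38/37) + 7246 = 510841/40404 + 7246 = 293278225/40404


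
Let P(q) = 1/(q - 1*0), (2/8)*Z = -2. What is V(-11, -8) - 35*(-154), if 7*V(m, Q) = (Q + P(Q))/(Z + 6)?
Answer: 603745/112 ≈ 5390.6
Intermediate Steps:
Z = -8 (Z = 4*(-2) = -8)
P(q) = 1/q (P(q) = 1/(q + 0) = 1/q)
V(m, Q) = -Q/14 - 1/(14*Q) (V(m, Q) = ((Q + 1/Q)/(-8 + 6))/7 = ((Q + 1/Q)/(-2))/7 = ((Q + 1/Q)*(-1/2))/7 = (-Q/2 - 1/(2*Q))/7 = -Q/14 - 1/(14*Q))
V(-11, -8) - 35*(-154) = (1/14)*(-1 - 1*(-8)**2)/(-8) - 35*(-154) = (1/14)*(-1/8)*(-1 - 1*64) + 5390 = (1/14)*(-1/8)*(-1 - 64) + 5390 = (1/14)*(-1/8)*(-65) + 5390 = 65/112 + 5390 = 603745/112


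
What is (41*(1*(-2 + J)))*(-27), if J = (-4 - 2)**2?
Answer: -37638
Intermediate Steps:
J = 36 (J = (-6)**2 = 36)
(41*(1*(-2 + J)))*(-27) = (41*(1*(-2 + 36)))*(-27) = (41*(1*34))*(-27) = (41*34)*(-27) = 1394*(-27) = -37638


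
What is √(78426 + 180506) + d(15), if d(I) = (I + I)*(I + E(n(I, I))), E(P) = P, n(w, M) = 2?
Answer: 510 + 2*√64733 ≈ 1018.9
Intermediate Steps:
d(I) = 2*I*(2 + I) (d(I) = (I + I)*(I + 2) = (2*I)*(2 + I) = 2*I*(2 + I))
√(78426 + 180506) + d(15) = √(78426 + 180506) + 2*15*(2 + 15) = √258932 + 2*15*17 = 2*√64733 + 510 = 510 + 2*√64733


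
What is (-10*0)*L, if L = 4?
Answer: 0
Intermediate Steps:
(-10*0)*L = -10*0*4 = 0*4 = 0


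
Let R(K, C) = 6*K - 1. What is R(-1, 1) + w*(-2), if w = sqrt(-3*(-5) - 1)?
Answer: -7 - 2*sqrt(14) ≈ -14.483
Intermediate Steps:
w = sqrt(14) (w = sqrt(15 - 1) = sqrt(14) ≈ 3.7417)
R(K, C) = -1 + 6*K
R(-1, 1) + w*(-2) = (-1 + 6*(-1)) + sqrt(14)*(-2) = (-1 - 6) - 2*sqrt(14) = -7 - 2*sqrt(14)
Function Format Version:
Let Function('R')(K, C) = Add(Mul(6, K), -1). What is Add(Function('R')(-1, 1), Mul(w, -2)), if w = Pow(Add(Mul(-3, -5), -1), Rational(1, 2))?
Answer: Add(-7, Mul(-2, Pow(14, Rational(1, 2)))) ≈ -14.483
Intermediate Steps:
w = Pow(14, Rational(1, 2)) (w = Pow(Add(15, -1), Rational(1, 2)) = Pow(14, Rational(1, 2)) ≈ 3.7417)
Function('R')(K, C) = Add(-1, Mul(6, K))
Add(Function('R')(-1, 1), Mul(w, -2)) = Add(Add(-1, Mul(6, -1)), Mul(Pow(14, Rational(1, 2)), -2)) = Add(Add(-1, -6), Mul(-2, Pow(14, Rational(1, 2)))) = Add(-7, Mul(-2, Pow(14, Rational(1, 2))))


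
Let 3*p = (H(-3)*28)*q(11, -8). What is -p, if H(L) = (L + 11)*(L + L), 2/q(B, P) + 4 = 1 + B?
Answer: 112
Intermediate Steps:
q(B, P) = 2/(-3 + B) (q(B, P) = 2/(-4 + (1 + B)) = 2/(-3 + B))
H(L) = 2*L*(11 + L) (H(L) = (11 + L)*(2*L) = 2*L*(11 + L))
p = -112 (p = (((2*(-3)*(11 - 3))*28)*(2/(-3 + 11)))/3 = (((2*(-3)*8)*28)*(2/8))/3 = ((-48*28)*(2*(⅛)))/3 = (-1344*¼)/3 = (⅓)*(-336) = -112)
-p = -1*(-112) = 112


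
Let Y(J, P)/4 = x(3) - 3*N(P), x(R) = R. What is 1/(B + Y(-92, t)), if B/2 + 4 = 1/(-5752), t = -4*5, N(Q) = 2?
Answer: -2876/57521 ≈ -0.049999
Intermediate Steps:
t = -20
B = -23009/2876 (B = -8 + 2/(-5752) = -8 + 2*(-1/5752) = -8 - 1/2876 = -23009/2876 ≈ -8.0004)
Y(J, P) = -12 (Y(J, P) = 4*(3 - 3*2) = 4*(3 - 6) = 4*(-3) = -12)
1/(B + Y(-92, t)) = 1/(-23009/2876 - 12) = 1/(-57521/2876) = -2876/57521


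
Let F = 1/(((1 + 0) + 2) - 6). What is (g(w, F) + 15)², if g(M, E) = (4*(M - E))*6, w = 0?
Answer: 529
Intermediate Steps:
F = -⅓ (F = 1/((1 + 2) - 6) = 1/(3 - 6) = 1/(-3) = -⅓ ≈ -0.33333)
g(M, E) = -24*E + 24*M (g(M, E) = (-4*E + 4*M)*6 = -24*E + 24*M)
(g(w, F) + 15)² = ((-24*(-⅓) + 24*0) + 15)² = ((8 + 0) + 15)² = (8 + 15)² = 23² = 529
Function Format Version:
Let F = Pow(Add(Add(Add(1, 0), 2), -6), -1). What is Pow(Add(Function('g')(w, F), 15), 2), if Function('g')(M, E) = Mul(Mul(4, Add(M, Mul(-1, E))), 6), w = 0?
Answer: 529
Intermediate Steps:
F = Rational(-1, 3) (F = Pow(Add(Add(1, 2), -6), -1) = Pow(Add(3, -6), -1) = Pow(-3, -1) = Rational(-1, 3) ≈ -0.33333)
Function('g')(M, E) = Add(Mul(-24, E), Mul(24, M)) (Function('g')(M, E) = Mul(Add(Mul(-4, E), Mul(4, M)), 6) = Add(Mul(-24, E), Mul(24, M)))
Pow(Add(Function('g')(w, F), 15), 2) = Pow(Add(Add(Mul(-24, Rational(-1, 3)), Mul(24, 0)), 15), 2) = Pow(Add(Add(8, 0), 15), 2) = Pow(Add(8, 15), 2) = Pow(23, 2) = 529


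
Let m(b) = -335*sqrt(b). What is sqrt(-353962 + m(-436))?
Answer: sqrt(-353962 - 670*I*sqrt(109)) ≈ 5.878 - 594.98*I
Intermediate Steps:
sqrt(-353962 + m(-436)) = sqrt(-353962 - 670*I*sqrt(109))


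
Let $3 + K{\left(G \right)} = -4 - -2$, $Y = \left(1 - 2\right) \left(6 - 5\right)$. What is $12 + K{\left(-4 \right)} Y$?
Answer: $17$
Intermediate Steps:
$Y = -1$ ($Y = \left(-1\right) 1 = -1$)
$K{\left(G \right)} = -5$ ($K{\left(G \right)} = -3 - 2 = -5$)
$12 + K{\left(-4 \right)} Y = 12 - -5 = 12 + 5 = 17$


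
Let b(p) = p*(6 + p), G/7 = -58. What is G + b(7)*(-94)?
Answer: -8960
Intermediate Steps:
G = -406 (G = 7*(-58) = -406)
G + b(7)*(-94) = -406 + (7*(6 + 7))*(-94) = -406 + (7*13)*(-94) = -406 + 91*(-94) = -406 - 8554 = -8960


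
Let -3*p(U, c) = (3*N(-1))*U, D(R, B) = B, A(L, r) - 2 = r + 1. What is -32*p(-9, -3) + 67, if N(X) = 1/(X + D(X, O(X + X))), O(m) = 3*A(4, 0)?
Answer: 31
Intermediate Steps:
A(L, r) = 3 + r (A(L, r) = 2 + (r + 1) = 2 + (1 + r) = 3 + r)
O(m) = 9 (O(m) = 3*(3 + 0) = 3*3 = 9)
N(X) = 1/(9 + X) (N(X) = 1/(X + 9) = 1/(9 + X))
p(U, c) = -U/8 (p(U, c) = -3/(9 - 1)*U/3 = -3/8*U/3 = -3*(⅛)*U/3 = -U/8)
-32*p(-9, -3) + 67 = -(-4)*(-9) + 67 = -32*9/8 + 67 = -36 + 67 = 31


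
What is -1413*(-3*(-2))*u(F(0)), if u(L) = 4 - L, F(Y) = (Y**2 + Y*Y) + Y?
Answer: -33912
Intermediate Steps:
F(Y) = Y + 2*Y**2 (F(Y) = (Y**2 + Y**2) + Y = 2*Y**2 + Y = Y + 2*Y**2)
-1413*(-3*(-2))*u(F(0)) = -1413*(-3*(-2))*(4 - 0*(1 + 2*0)) = -8478*(4 - 0*(1 + 0)) = -8478*(4 - 0) = -8478*(4 - 1*0) = -8478*(4 + 0) = -8478*4 = -1413*24 = -33912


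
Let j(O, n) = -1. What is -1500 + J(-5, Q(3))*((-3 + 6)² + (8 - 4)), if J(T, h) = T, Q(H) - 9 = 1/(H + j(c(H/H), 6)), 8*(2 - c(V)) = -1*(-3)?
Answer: -1565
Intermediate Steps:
c(V) = 13/8 (c(V) = 2 - (-1)*(-3)/8 = 2 - ⅛*3 = 2 - 3/8 = 13/8)
Q(H) = 9 + 1/(-1 + H) (Q(H) = 9 + 1/(H - 1) = 9 + 1/(-1 + H))
-1500 + J(-5, Q(3))*((-3 + 6)² + (8 - 4)) = -1500 - 5*((-3 + 6)² + (8 - 4)) = -1500 - 5*(3² + 4) = -1500 - 5*(9 + 4) = -1500 - 5*13 = -1500 - 65 = -1565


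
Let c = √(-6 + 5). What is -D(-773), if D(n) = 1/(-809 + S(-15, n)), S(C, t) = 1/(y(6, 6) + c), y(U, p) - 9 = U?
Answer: 182819/147888437 - I/147888437 ≈ 0.0012362 - 6.7619e-9*I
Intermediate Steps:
y(U, p) = 9 + U
c = I (c = √(-1) = I ≈ 1.0*I)
S(C, t) = (15 - I)/226 (S(C, t) = 1/((9 + 6) + I) = 1/(15 + I) = (15 - I)/226)
D(n) = 226*(-182819/226 + I/226)/147888437 (D(n) = 1/(-809 + (15/226 - I/226)) = 1/(-182819/226 - I/226) = 226*(-182819/226 + I/226)/147888437)
-D(-773) = -(-182819/147888437 + I/147888437) = 182819/147888437 - I/147888437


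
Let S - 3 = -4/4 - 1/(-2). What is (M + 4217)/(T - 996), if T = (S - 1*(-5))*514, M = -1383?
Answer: 2834/2859 ≈ 0.99126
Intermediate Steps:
S = 5/2 (S = 3 + (-4/4 - 1/(-2)) = 3 + (-4*1/4 - 1*(-1/2)) = 3 + (-1 + 1/2) = 3 - 1/2 = 5/2 ≈ 2.5000)
T = 3855 (T = (5/2 - 1*(-5))*514 = (5/2 + 5)*514 = (15/2)*514 = 3855)
(M + 4217)/(T - 996) = (-1383 + 4217)/(3855 - 996) = 2834/2859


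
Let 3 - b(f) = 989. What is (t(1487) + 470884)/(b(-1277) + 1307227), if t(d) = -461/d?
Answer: 700204047/1942380367 ≈ 0.36049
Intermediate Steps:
b(f) = -986 (b(f) = 3 - 1*989 = 3 - 989 = -986)
(t(1487) + 470884)/(b(-1277) + 1307227) = (-461/1487 + 470884)/(-986 + 1307227) = (-461*1/1487 + 470884)/1306241 = (-461/1487 + 470884)*(1/1306241) = (700204047/1487)*(1/1306241) = 700204047/1942380367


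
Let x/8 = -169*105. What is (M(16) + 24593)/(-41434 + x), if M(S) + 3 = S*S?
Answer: -12423/91697 ≈ -0.13548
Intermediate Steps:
M(S) = -3 + S² (M(S) = -3 + S*S = -3 + S²)
x = -141960 (x = 8*(-169*105) = 8*(-17745) = -141960)
(M(16) + 24593)/(-41434 + x) = ((-3 + 16²) + 24593)/(-41434 - 141960) = ((-3 + 256) + 24593)/(-183394) = (253 + 24593)*(-1/183394) = 24846*(-1/183394) = -12423/91697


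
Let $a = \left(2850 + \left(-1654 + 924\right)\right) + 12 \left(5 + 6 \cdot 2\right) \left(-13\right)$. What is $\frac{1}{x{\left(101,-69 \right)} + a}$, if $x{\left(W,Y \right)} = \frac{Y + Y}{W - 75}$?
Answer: $- \frac{13}{6985} \approx -0.0018611$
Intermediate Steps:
$x{\left(W,Y \right)} = \frac{2 Y}{-75 + W}$
$a = -532$ ($a = \left(2850 - 730\right) + 12 \left(5 + 12\right) \left(-13\right) = 2120 + 12 \cdot 17 \left(-13\right) = 2120 + 204 \left(-13\right) = 2120 - 2652 = -532$)
$\frac{1}{x{\left(101,-69 \right)} + a} = \frac{1}{2 \left(-69\right) \frac{1}{-75 + 101} - 532} = \frac{1}{2 \left(-69\right) \frac{1}{26} - 532} = \frac{1}{- \frac{69}{13} - 532} = \frac{1}{- \frac{6985}{13}} = - \frac{13}{6985}$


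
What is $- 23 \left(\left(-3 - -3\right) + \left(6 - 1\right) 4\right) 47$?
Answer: $-21620$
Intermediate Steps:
$- 23 \left(\left(-3 - -3\right) + \left(6 - 1\right) 4\right) 47 = - 23 \left(\left(-3 + 3\right) + 5 \cdot 4\right) 47 = - 23 \left(0 + 20\right) 47 = \left(-23\right) 20 \cdot 47 = \left(-460\right) 47 = -21620$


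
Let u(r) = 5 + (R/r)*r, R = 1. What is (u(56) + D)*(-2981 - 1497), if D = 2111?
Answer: -9479926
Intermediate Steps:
u(r) = 6 (u(r) = 5 + (1/r)*r = 5 + r/r = 5 + 1 = 6)
(u(56) + D)*(-2981 - 1497) = (6 + 2111)*(-2981 - 1497) = 2117*(-4478) = -9479926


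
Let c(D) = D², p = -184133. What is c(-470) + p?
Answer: 36767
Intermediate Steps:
c(-470) + p = (-470)² - 184133 = 220900 - 184133 = 36767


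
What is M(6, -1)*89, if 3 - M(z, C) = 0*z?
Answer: 267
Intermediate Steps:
M(z, C) = 3 (M(z, C) = 3 - 0*z = 3 - 1*0 = 3 + 0 = 3)
M(6, -1)*89 = 3*89 = 267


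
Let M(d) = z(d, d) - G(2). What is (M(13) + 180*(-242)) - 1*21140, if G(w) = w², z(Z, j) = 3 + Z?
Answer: -64688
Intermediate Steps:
M(d) = -1 + d (M(d) = (3 + d) - 1*2² = (3 + d) - 1*4 = (3 + d) - 4 = -1 + d)
(M(13) + 180*(-242)) - 1*21140 = ((-1 + 13) + 180*(-242)) - 1*21140 = (12 - 43560) - 21140 = -43548 - 21140 = -64688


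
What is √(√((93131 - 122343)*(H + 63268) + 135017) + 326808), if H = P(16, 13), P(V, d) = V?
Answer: √(326808 + 3*I*√205390799) ≈ 572.9 + 37.523*I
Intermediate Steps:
H = 16
√(√((93131 - 122343)*(H + 63268) + 135017) + 326808) = √(√((93131 - 122343)*(16 + 63268) + 135017) + 326808) = √(√(-29212*63284 + 135017) + 326808) = √(√(-1848652208 + 135017) + 326808) = √(√(-1848517191) + 326808) = √(3*I*√205390799 + 326808) = √(326808 + 3*I*√205390799)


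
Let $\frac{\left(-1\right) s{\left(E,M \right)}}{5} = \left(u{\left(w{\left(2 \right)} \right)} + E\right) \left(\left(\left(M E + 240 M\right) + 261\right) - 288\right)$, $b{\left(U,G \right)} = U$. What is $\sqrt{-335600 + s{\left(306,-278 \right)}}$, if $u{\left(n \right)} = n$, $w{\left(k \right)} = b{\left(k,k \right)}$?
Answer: $10 \sqrt{2334595} \approx 15279.0$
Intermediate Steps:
$w{\left(k \right)} = k$
$s{\left(E,M \right)} = - 5 \left(2 + E\right) \left(-27 + 240 M + E M\right)$ ($s{\left(E,M \right)} = - 5 \left(2 + E\right) \left(\left(\left(M E + 240 M\right) + 261\right) - 288\right) = - 5 \left(2 + E\right) \left(\left(\left(E M + 240 M\right) + 261\right) - 288\right) = - 5 \left(2 + E\right) \left(\left(\left(240 M + E M\right) + 261\right) - 288\right) = - 5 \left(2 + E\right) \left(\left(261 + 240 M + E M\right) - 288\right) = - 5 \left(2 + E\right) \left(-27 + 240 M + E M\right)$)
$\sqrt{-335600 + s{\left(306,-278 \right)}} = \sqrt{-335600 - \left(-708780 - 130154040 - 102932280\right)} = \sqrt{-335600 + \left(270 + 667200 + 41310 + 102932280 - \left(-1390\right) 93636\right)} = \sqrt{-335600 + \left(270 + 667200 + 41310 + 102932280 + 130154040\right)} = \sqrt{-335600 + 233795100} = \sqrt{233459500} = 10 \sqrt{2334595}$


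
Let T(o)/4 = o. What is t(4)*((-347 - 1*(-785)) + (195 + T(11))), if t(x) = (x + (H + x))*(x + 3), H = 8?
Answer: 75824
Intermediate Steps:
T(o) = 4*o
t(x) = (3 + x)*(8 + 2*x) (t(x) = (x + (8 + x))*(x + 3) = (8 + 2*x)*(3 + x) = (3 + x)*(8 + 2*x))
t(4)*((-347 - 1*(-785)) + (195 + T(11))) = (24 + 2*4**2 + 14*4)*((-347 - 1*(-785)) + (195 + 4*11)) = (24 + 2*16 + 56)*((-347 + 785) + (195 + 44)) = (24 + 32 + 56)*(438 + 239) = 112*677 = 75824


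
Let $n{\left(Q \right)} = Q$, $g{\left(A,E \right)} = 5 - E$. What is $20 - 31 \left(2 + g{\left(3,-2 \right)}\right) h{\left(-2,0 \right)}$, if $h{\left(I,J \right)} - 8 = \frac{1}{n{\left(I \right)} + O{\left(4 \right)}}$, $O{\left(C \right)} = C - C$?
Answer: $- \frac{4145}{2} \approx -2072.5$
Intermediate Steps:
$O{\left(C \right)} = 0$
$h{\left(I,J \right)} = 8 + \frac{1}{I}$ ($h{\left(I,J \right)} = 8 + \frac{1}{I + 0} = 8 + \frac{1}{I}$)
$20 - 31 \left(2 + g{\left(3,-2 \right)}\right) h{\left(-2,0 \right)} = 20 - 31 \left(2 + \left(5 - -2\right)\right) \left(8 + \frac{1}{-2}\right) = 20 - 31 \left(2 + \left(5 + 2\right)\right) \left(8 - \frac{1}{2}\right) = 20 - 31 \left(2 + 7\right) \frac{15}{2} = 20 - 31 \cdot 9 \cdot \frac{15}{2} = 20 - \frac{4185}{2} = - \frac{4145}{2}$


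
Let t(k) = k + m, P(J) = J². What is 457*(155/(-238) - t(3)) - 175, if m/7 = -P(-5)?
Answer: 18595267/238 ≈ 78131.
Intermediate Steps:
m = -175 (m = 7*(-1*(-5)²) = 7*(-1*25) = 7*(-25) = -175)
t(k) = -175 + k (t(k) = k - 175 = -175 + k)
457*(155/(-238) - t(3)) - 175 = 457*(155/(-238) - (-175 + 3)) - 175 = 457*(155*(-1/238) - 1*(-172)) - 175 = 457*(-155/238 + 172) - 175 = 457*(40781/238) - 175 = 18636917/238 - 175 = 18595267/238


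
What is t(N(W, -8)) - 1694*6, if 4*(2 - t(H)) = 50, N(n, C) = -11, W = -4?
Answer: -20349/2 ≈ -10175.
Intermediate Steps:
t(H) = -21/2 (t(H) = 2 - 1/4*50 = 2 - 25/2 = -21/2)
t(N(W, -8)) - 1694*6 = -21/2 - 1694*6 = -21/2 - 1*10164 = -21/2 - 10164 = -20349/2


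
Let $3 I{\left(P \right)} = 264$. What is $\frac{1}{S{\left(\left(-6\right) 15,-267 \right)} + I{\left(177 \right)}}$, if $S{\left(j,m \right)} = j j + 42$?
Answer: $\frac{1}{8230} \approx 0.00012151$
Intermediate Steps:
$I{\left(P \right)} = 88$ ($I{\left(P \right)} = \frac{1}{3} \cdot 264 = 88$)
$S{\left(j,m \right)} = 42 + j^{2}$ ($S{\left(j,m \right)} = j^{2} + 42 = 42 + j^{2}$)
$\frac{1}{S{\left(\left(-6\right) 15,-267 \right)} + I{\left(177 \right)}} = \frac{1}{\left(42 + \left(\left(-6\right) 15\right)^{2}\right) + 88} = \frac{1}{\left(42 + \left(-90\right)^{2}\right) + 88} = \frac{1}{\left(42 + 8100\right) + 88} = \frac{1}{8142 + 88} = \frac{1}{8230}$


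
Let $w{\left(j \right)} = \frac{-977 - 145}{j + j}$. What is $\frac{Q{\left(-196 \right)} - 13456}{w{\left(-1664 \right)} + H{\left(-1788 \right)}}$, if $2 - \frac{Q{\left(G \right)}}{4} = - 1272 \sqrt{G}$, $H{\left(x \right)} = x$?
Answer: $\frac{22377472}{2974671} - \frac{5644288 i}{141651} \approx 7.5227 - 39.846 i$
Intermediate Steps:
$w{\left(j \right)} = - \frac{561}{j}$ ($w{\left(j \right)} = - \frac{1122}{2 j} = - 1122 \frac{1}{2 j} = - \frac{561}{j}$)
$Q{\left(G \right)} = 8 + 5088 \sqrt{G}$ ($Q{\left(G \right)} = 8 - 4 \left(- 1272 \sqrt{G}\right) = 8 + 5088 \sqrt{G}$)
$\frac{Q{\left(-196 \right)} - 13456}{w{\left(-1664 \right)} + H{\left(-1788 \right)}} = \frac{\left(8 + 5088 \sqrt{-196}\right) - 13456}{- \frac{561}{-1664} - 1788} = \frac{\left(8 + 5088 \cdot 14 i\right) - 13456}{\left(-561\right) \left(- \frac{1}{1664}\right) - 1788} = \frac{\left(8 + 71232 i\right) - 13456}{\frac{561}{1664} - 1788} = \frac{-13448 + 71232 i}{- \frac{2974671}{1664}} = \left(-13448 + 71232 i\right) \left(- \frac{1664}{2974671}\right) = \frac{22377472}{2974671} - \frac{5644288 i}{141651}$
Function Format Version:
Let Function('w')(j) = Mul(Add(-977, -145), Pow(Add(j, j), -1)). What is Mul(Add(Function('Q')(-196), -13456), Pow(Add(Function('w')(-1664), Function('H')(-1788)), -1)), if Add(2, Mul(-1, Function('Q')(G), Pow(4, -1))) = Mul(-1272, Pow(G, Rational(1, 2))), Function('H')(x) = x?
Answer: Add(Rational(22377472, 2974671), Mul(Rational(-5644288, 141651), I)) ≈ Add(7.5227, Mul(-39.846, I))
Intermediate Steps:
Function('w')(j) = Mul(-561, Pow(j, -1)) (Function('w')(j) = Mul(-1122, Pow(Mul(2, j), -1)) = Mul(-1122, Mul(Rational(1, 2), Pow(j, -1))) = Mul(-561, Pow(j, -1)))
Function('Q')(G) = Add(8, Mul(5088, Pow(G, Rational(1, 2)))) (Function('Q')(G) = Add(8, Mul(-4, Mul(-1272, Pow(G, Rational(1, 2))))) = Add(8, Mul(5088, Pow(G, Rational(1, 2)))))
Mul(Add(Function('Q')(-196), -13456), Pow(Add(Function('w')(-1664), Function('H')(-1788)), -1)) = Mul(Add(Add(8, Mul(5088, Pow(-196, Rational(1, 2)))), -13456), Pow(Add(Mul(-561, Pow(-1664, -1)), -1788), -1)) = Mul(Add(Add(8, Mul(5088, Mul(14, I))), -13456), Pow(Add(Mul(-561, Rational(-1, 1664)), -1788), -1)) = Mul(Add(Add(8, Mul(71232, I)), -13456), Pow(Add(Rational(561, 1664), -1788), -1)) = Mul(Add(-13448, Mul(71232, I)), Pow(Rational(-2974671, 1664), -1)) = Mul(Add(-13448, Mul(71232, I)), Rational(-1664, 2974671)) = Add(Rational(22377472, 2974671), Mul(Rational(-5644288, 141651), I))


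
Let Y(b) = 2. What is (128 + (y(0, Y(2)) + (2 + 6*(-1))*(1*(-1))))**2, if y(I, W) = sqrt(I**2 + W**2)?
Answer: 17956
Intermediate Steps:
(128 + (y(0, Y(2)) + (2 + 6*(-1))*(1*(-1))))**2 = (128 + (sqrt(0**2 + 2**2) + (2 + 6*(-1))*(1*(-1))))**2 = (128 + (sqrt(0 + 4) + (2 - 6)*(-1)))**2 = (128 + (sqrt(4) - 4*(-1)))**2 = (128 + (2 + 4))**2 = (128 + 6)**2 = 134**2 = 17956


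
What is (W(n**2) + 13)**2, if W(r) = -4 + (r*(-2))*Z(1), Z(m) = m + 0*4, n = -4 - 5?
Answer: 23409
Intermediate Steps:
n = -9
Z(m) = m (Z(m) = m + 0 = m)
W(r) = -4 - 2*r (W(r) = -4 + (r*(-2))*1 = -4 - 2*r*1 = -4 - 2*r)
(W(n**2) + 13)**2 = ((-4 - 2*(-9)**2) + 13)**2 = ((-4 - 2*81) + 13)**2 = ((-4 - 162) + 13)**2 = (-166 + 13)**2 = (-153)**2 = 23409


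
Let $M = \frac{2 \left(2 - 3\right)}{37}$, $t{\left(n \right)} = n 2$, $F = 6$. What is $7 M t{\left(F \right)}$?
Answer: $- \frac{168}{37} \approx -4.5405$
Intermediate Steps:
$t{\left(n \right)} = 2 n$
$M = - \frac{2}{37}$ ($M = 2 \left(-1\right) \frac{1}{37} = \left(-2\right) \frac{1}{37} = - \frac{2}{37} \approx -0.054054$)
$7 M t{\left(F \right)} = 7 \left(- \frac{2}{37}\right) 2 \cdot 6 = \left(- \frac{14}{37}\right) 12 = - \frac{168}{37}$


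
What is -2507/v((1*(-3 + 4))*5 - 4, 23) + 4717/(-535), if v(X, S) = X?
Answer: -1345962/535 ≈ -2515.8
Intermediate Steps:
-2507/v((1*(-3 + 4))*5 - 4, 23) + 4717/(-535) = -2507/((1*(-3 + 4))*5 - 4) + 4717/(-535) = -2507/((1*1)*5 - 4) + 4717*(-1/535) = -2507/(1*5 - 4) - 4717/535 = -2507/(5 - 4) - 4717/535 = -2507/1 - 4717/535 = -2507*1 - 4717/535 = -2507 - 4717/535 = -1345962/535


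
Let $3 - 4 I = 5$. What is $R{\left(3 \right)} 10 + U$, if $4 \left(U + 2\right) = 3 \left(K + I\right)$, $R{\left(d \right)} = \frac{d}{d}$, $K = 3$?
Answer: $\frac{79}{8} \approx 9.875$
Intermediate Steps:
$I = - \frac{1}{2}$ ($I = \frac{3}{4} - \frac{5}{4} = - \frac{1}{2} \approx -0.5$)
$R{\left(d \right)} = 1$
$U = - \frac{1}{8}$ ($U = -2 + \frac{3 \left(3 - \frac{1}{2}\right)}{4} = -2 + \frac{3 \cdot \frac{5}{2}}{4} = -2 + \frac{1}{4} \cdot \frac{15}{2} = -2 + \frac{15}{8} = - \frac{1}{8} \approx -0.125$)
$R{\left(3 \right)} 10 + U = 1 \cdot 10 - \frac{1}{8} = 10 - \frac{1}{8} = \frac{79}{8}$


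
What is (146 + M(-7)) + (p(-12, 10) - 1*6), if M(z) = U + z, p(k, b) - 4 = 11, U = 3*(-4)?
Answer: 136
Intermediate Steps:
U = -12
p(k, b) = 15 (p(k, b) = 4 + 11 = 15)
M(z) = -12 + z
(146 + M(-7)) + (p(-12, 10) - 1*6) = (146 + (-12 - 7)) + (15 - 1*6) = (146 - 19) + (15 - 6) = 127 + 9 = 136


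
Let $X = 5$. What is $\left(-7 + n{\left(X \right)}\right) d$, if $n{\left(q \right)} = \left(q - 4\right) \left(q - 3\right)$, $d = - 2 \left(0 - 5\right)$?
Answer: $-50$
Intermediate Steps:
$d = 10$ ($d = \left(-2\right) \left(-5\right) = 10$)
$n{\left(q \right)} = \left(-4 + q\right) \left(-3 + q\right)$
$\left(-7 + n{\left(X \right)}\right) d = \left(-7 + \left(12 + 5^{2} - 35\right)\right) 10 = \left(-7 + \left(12 + 25 - 35\right)\right) 10 = \left(-7 + 2\right) 10 = \left(-5\right) 10 = -50$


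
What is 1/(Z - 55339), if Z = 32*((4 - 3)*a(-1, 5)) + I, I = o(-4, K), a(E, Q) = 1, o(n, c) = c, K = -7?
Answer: -1/55314 ≈ -1.8079e-5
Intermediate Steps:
I = -7
Z = 25 (Z = 32*((4 - 3)*1) - 7 = 32*(1*1) - 7 = 32*1 - 7 = 32 - 7 = 25)
1/(Z - 55339) = 1/(25 - 55339) = 1/(-55314) = -1/55314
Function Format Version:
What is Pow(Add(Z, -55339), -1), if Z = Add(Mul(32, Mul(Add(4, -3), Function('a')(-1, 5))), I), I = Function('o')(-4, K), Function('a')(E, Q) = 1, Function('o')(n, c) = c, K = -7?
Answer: Rational(-1, 55314) ≈ -1.8079e-5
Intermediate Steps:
I = -7
Z = 25 (Z = Add(Mul(32, Mul(Add(4, -3), 1)), -7) = Add(Mul(32, Mul(1, 1)), -7) = Add(Mul(32, 1), -7) = Add(32, -7) = 25)
Pow(Add(Z, -55339), -1) = Pow(Add(25, -55339), -1) = Pow(-55314, -1) = Rational(-1, 55314)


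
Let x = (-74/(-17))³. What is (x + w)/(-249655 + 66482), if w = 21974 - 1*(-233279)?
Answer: -1254463213/899928949 ≈ -1.3940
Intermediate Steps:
w = 255253 (w = 21974 + 233279 = 255253)
x = 405224/4913 (x = (-74*(-1/17))³ = (74/17)³ = 405224/4913 ≈ 82.480)
(x + w)/(-249655 + 66482) = (405224/4913 + 255253)/(-249655 + 66482) = (1254463213/4913)/(-183173) = (1254463213/4913)*(-1/183173) = -1254463213/899928949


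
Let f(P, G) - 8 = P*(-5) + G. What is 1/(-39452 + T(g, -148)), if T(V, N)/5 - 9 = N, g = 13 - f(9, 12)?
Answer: -1/40147 ≈ -2.4908e-5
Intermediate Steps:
f(P, G) = 8 + G - 5*P (f(P, G) = 8 + (P*(-5) + G) = 8 + (-5*P + G) = 8 + (G - 5*P) = 8 + G - 5*P)
g = 38 (g = 13 - (8 + 12 - 5*9) = 13 - (8 + 12 - 45) = 13 - 1*(-25) = 13 + 25 = 38)
T(V, N) = 45 + 5*N
1/(-39452 + T(g, -148)) = 1/(-39452 + (45 + 5*(-148))) = 1/(-39452 + (45 - 740)) = 1/(-39452 - 695) = 1/(-40147) = -1/40147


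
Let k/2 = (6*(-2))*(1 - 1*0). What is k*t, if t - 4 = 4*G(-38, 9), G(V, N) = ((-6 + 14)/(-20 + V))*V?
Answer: -17376/29 ≈ -599.17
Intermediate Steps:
G(V, N) = 8*V/(-20 + V) (G(V, N) = (8/(-20 + V))*V = 8*V/(-20 + V))
t = 724/29 (t = 4 + 4*(8*(-38)/(-20 - 38)) = 4 + 4*(8*(-38)/(-58)) = 4 + 4*(8*(-38)*(-1/58)) = 4 + 4*(152/29) = 4 + 608/29 = 724/29 ≈ 24.966)
k = -24 (k = 2*((6*(-2))*(1 - 1*0)) = 2*(-12*(1 + 0)) = 2*(-12*1) = 2*(-12) = -24)
k*t = -24*724/29 = -17376/29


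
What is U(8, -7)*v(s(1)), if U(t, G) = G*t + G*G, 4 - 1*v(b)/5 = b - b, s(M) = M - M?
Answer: -140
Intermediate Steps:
s(M) = 0
v(b) = 20 (v(b) = 20 - 5*(b - b) = 20 - 5*0 = 20 + 0 = 20)
U(t, G) = G² + G*t (U(t, G) = G*t + G² = G² + G*t)
U(8, -7)*v(s(1)) = -7*(-7 + 8)*20 = -7*1*20 = -7*20 = -140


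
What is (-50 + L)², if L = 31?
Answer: 361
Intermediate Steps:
(-50 + L)² = (-50 + 31)² = (-19)² = 361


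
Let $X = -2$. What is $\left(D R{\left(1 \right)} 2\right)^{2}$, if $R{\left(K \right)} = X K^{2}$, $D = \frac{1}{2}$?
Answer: $4$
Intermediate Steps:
$D = \frac{1}{2} \approx 0.5$
$R{\left(K \right)} = - 2 K^{2}$
$\left(D R{\left(1 \right)} 2\right)^{2} = \left(\frac{\left(-2\right) 1^{2}}{2} \cdot 2\right)^{2} = \left(\frac{\left(-2\right) 1}{2} \cdot 2\right)^{2} = \left(\frac{1}{2} \left(-2\right) 2\right)^{2} = \left(\left(-1\right) 2\right)^{2} = \left(-2\right)^{2} = 4$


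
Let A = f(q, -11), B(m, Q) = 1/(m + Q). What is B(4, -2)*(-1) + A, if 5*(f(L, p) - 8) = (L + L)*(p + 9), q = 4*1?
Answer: 43/10 ≈ 4.3000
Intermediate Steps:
q = 4
B(m, Q) = 1/(Q + m)
f(L, p) = 8 + 2*L*(9 + p)/5 (f(L, p) = 8 + ((L + L)*(p + 9))/5 = 8 + ((2*L)*(9 + p))/5 = 8 + (2*L*(9 + p))/5 = 8 + 2*L*(9 + p)/5)
A = 24/5 (A = 8 + (18/5)*4 + (2/5)*4*(-11) = 8 + 72/5 - 88/5 = 24/5 ≈ 4.8000)
B(4, -2)*(-1) + A = -1/(-2 + 4) + 24/5 = -1/2 + 24/5 = 43/10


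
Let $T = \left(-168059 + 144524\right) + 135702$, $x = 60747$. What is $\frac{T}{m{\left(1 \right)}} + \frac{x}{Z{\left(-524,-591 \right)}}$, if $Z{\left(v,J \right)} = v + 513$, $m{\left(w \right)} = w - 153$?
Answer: $- \frac{10467381}{1672} \approx -6260.4$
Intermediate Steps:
$m{\left(w \right)} = -153 + w$ ($m{\left(w \right)} = w - 153 = -153 + w$)
$T = 112167$ ($T = -23535 + 135702 = 112167$)
$Z{\left(v,J \right)} = 513 + v$
$\frac{T}{m{\left(1 \right)}} + \frac{x}{Z{\left(-524,-591 \right)}} = \frac{112167}{-153 + 1} + \frac{60747}{513 - 524} = \frac{112167}{-152} + \frac{60747}{-11} = 112167 \left(- \frac{1}{152}\right) + 60747 \left(- \frac{1}{11}\right) = - \frac{112167}{152} - \frac{60747}{11} = - \frac{10467381}{1672}$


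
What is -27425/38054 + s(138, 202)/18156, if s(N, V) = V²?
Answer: 263706779/172727106 ≈ 1.5267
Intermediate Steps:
-27425/38054 + s(138, 202)/18156 = -27425/38054 + 202²/18156 = -27425*1/38054 + 40804*(1/18156) = -27425/38054 + 10201/4539 = 263706779/172727106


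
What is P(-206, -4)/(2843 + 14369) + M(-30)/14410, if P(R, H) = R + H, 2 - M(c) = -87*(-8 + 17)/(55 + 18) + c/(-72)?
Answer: -616316651/54317457480 ≈ -0.011347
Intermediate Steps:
M(c) = 929/73 + c/72 (M(c) = 2 - (-87*(-8 + 17)/(55 + 18) + c/(-72)) = 2 - (-87/(73/9) + c*(-1/72)) = 2 - (-87/(73*(⅑)) - c/72) = 2 - (-87/73/9 - c/72) = 2 - (-87*9/73 - c/72) = 2 - (-783/73 - c/72) = 2 + (783/73 + c/72) = 929/73 + c/72)
P(R, H) = H + R
P(-206, -4)/(2843 + 14369) + M(-30)/14410 = (-4 - 206)/(2843 + 14369) + (929/73 + (1/72)*(-30))/14410 = -210/17212 + (929/73 - 5/12)*(1/14410) = -210*1/17212 + (10783/876)*(1/14410) = -105/8606 + 10783/12623160 = -616316651/54317457480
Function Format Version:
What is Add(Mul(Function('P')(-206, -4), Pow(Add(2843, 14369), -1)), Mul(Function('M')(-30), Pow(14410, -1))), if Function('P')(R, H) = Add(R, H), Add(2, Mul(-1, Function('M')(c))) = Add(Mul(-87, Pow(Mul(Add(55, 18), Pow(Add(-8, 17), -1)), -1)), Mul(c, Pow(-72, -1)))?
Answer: Rational(-616316651, 54317457480) ≈ -0.011347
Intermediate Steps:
Function('M')(c) = Add(Rational(929, 73), Mul(Rational(1, 72), c)) (Function('M')(c) = Add(2, Mul(-1, Add(Mul(-87, Pow(Mul(Add(55, 18), Pow(Add(-8, 17), -1)), -1)), Mul(c, Pow(-72, -1))))) = Add(2, Mul(-1, Add(Mul(-87, Pow(Mul(73, Pow(9, -1)), -1)), Mul(c, Rational(-1, 72))))) = Add(2, Mul(-1, Add(Mul(-87, Pow(Mul(73, Rational(1, 9)), -1)), Mul(Rational(-1, 72), c)))) = Add(2, Mul(-1, Add(Mul(-87, Pow(Rational(73, 9), -1)), Mul(Rational(-1, 72), c)))) = Add(2, Mul(-1, Add(Mul(-87, Rational(9, 73)), Mul(Rational(-1, 72), c)))) = Add(2, Mul(-1, Add(Rational(-783, 73), Mul(Rational(-1, 72), c)))) = Add(2, Add(Rational(783, 73), Mul(Rational(1, 72), c))) = Add(Rational(929, 73), Mul(Rational(1, 72), c)))
Function('P')(R, H) = Add(H, R)
Add(Mul(Function('P')(-206, -4), Pow(Add(2843, 14369), -1)), Mul(Function('M')(-30), Pow(14410, -1))) = Add(Mul(Add(-4, -206), Pow(Add(2843, 14369), -1)), Mul(Add(Rational(929, 73), Mul(Rational(1, 72), -30)), Pow(14410, -1))) = Add(Mul(-210, Pow(17212, -1)), Mul(Add(Rational(929, 73), Rational(-5, 12)), Rational(1, 14410))) = Add(Mul(-210, Rational(1, 17212)), Mul(Rational(10783, 876), Rational(1, 14410))) = Add(Rational(-105, 8606), Rational(10783, 12623160)) = Rational(-616316651, 54317457480)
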